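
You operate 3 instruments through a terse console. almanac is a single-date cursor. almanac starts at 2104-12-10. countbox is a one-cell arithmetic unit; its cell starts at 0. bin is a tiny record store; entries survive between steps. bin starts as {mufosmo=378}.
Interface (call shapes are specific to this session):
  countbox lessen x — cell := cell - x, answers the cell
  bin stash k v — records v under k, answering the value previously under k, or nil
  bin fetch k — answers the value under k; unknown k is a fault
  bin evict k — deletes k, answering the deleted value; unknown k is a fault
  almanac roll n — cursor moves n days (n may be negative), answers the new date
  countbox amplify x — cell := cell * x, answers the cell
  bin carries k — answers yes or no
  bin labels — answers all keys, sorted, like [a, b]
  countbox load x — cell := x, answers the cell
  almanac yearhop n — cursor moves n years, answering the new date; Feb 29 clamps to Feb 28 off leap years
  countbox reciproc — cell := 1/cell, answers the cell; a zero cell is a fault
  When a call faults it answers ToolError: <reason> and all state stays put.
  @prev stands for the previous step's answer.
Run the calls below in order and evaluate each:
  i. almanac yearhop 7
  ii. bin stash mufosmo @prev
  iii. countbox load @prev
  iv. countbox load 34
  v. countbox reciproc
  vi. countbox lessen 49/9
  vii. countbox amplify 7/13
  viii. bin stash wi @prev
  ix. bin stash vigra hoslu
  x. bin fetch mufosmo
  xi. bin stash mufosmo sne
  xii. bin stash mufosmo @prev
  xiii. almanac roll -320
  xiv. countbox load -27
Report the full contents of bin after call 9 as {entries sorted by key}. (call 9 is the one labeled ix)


Answer: {mufosmo=2111-12-10, vigra=hoslu, wi=-11599/3978}

Derivation:
;; almanac yearhop(n→7) : 2111-12-10
;; bin stash(k→mufosmo, v→@prev) : 378
;; countbox load(x→@prev) : 378
;; countbox load(x→34) : 34
;; countbox reciproc() : 1/34
;; countbox lessen(x→49/9) : -1657/306
;; countbox amplify(x→7/13) : -11599/3978
;; bin stash(k→wi, v→@prev) : nil
;; bin stash(k→vigra, v→hoslu) : nil
;; bin fetch(k→mufosmo) : 2111-12-10
;; bin stash(k→mufosmo, v→sne) : 2111-12-10
;; bin stash(k→mufosmo, v→@prev) : sne
;; almanac roll(n→-320) : 2111-01-24
;; countbox load(x→-27) : -27


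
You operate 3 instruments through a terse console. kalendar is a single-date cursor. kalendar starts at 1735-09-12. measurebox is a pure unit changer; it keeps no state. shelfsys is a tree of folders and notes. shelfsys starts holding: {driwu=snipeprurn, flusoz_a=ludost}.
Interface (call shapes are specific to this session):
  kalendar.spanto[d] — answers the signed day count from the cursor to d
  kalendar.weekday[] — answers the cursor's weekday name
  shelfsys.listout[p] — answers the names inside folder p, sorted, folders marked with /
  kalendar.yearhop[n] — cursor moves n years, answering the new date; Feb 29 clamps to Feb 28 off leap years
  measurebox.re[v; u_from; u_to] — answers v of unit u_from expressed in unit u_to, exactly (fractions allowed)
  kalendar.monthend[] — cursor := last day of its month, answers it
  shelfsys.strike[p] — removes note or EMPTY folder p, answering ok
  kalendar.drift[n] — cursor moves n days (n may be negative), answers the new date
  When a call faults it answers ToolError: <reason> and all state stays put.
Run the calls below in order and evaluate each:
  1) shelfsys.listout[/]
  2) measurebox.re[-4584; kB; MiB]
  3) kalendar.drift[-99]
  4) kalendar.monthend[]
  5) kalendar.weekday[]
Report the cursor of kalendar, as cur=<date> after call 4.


CALL listout[p='/']
RET  [driwu, flusoz_a]
CALL re[v='-4584'; u_from='kB'; u_to='MiB']
RET  -71625/16384
CALL drift[n='-99']
RET  1735-06-05
CALL monthend[]
RET  1735-06-30
CALL weekday[]
RET  Thursday

Answer: cur=1735-06-30


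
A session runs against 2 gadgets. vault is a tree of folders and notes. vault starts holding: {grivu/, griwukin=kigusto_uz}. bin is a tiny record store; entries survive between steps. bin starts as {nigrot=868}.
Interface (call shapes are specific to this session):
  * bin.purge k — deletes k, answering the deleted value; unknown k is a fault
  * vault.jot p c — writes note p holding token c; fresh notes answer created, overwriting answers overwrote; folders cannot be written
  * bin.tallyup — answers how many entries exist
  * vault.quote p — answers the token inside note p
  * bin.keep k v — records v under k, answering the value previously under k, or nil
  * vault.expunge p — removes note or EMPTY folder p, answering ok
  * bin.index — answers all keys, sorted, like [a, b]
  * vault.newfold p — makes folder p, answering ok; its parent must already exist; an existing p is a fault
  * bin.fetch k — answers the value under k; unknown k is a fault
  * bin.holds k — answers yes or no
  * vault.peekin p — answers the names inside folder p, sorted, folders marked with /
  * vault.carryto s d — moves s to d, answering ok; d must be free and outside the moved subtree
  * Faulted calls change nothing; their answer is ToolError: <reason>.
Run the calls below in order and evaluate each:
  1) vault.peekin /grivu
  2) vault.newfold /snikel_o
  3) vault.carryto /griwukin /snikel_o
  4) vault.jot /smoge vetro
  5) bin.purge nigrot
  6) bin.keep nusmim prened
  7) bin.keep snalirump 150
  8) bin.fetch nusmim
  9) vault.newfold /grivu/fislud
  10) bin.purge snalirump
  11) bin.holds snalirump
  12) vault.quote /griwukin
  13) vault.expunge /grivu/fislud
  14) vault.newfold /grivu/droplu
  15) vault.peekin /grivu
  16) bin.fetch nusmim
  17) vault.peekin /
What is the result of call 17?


>> vault.peekin(p='/grivu')
<< []
>> vault.newfold(p='/snikel_o')
<< ok
>> vault.carryto(s='/griwukin', d='/snikel_o')
<< ToolError: exists
>> vault.jot(p='/smoge', c='vetro')
<< created
>> bin.purge(k='nigrot')
<< 868
>> bin.keep(k='nusmim', v='prened')
<< nil
>> bin.keep(k='snalirump', v='150')
<< nil
>> bin.fetch(k='nusmim')
<< prened
>> vault.newfold(p='/grivu/fislud')
<< ok
>> bin.purge(k='snalirump')
<< 150
>> bin.holds(k='snalirump')
<< no
>> vault.quote(p='/griwukin')
<< kigusto_uz
>> vault.expunge(p='/grivu/fislud')
<< ok
>> vault.newfold(p='/grivu/droplu')
<< ok
>> vault.peekin(p='/grivu')
<< [droplu/]
>> bin.fetch(k='nusmim')
<< prened
>> vault.peekin(p='/')
<< [grivu/, griwukin, smoge, snikel_o/]

Answer: [grivu/, griwukin, smoge, snikel_o/]


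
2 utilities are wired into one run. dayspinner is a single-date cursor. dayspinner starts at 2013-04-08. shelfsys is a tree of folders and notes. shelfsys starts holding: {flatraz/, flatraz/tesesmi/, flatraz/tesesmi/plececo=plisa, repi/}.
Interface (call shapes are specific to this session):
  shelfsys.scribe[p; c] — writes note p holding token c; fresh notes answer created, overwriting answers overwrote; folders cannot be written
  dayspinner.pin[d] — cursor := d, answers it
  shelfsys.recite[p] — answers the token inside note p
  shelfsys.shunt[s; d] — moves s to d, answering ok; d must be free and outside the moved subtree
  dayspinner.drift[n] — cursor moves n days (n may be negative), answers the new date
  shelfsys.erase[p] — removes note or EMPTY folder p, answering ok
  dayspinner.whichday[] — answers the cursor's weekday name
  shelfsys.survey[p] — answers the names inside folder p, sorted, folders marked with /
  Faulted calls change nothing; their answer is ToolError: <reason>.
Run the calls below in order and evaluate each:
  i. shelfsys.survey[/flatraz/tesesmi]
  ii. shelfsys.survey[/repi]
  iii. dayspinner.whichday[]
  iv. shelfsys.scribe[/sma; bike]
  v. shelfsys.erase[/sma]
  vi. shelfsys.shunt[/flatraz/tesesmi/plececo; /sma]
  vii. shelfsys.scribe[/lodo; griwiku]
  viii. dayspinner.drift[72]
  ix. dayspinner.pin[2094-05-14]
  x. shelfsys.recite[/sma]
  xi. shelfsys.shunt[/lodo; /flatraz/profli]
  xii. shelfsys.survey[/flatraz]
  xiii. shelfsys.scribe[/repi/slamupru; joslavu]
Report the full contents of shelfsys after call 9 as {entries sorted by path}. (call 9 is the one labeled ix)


$ shelfsys.survey p: /flatraz/tesesmi
:: [plececo]
$ shelfsys.survey p: /repi
:: []
$ dayspinner.whichday
:: Monday
$ shelfsys.scribe p: /sma c: bike
:: created
$ shelfsys.erase p: /sma
:: ok
$ shelfsys.shunt s: /flatraz/tesesmi/plececo d: /sma
:: ok
$ shelfsys.scribe p: /lodo c: griwiku
:: created
$ dayspinner.drift n: 72
:: 2013-06-19
$ dayspinner.pin d: 2094-05-14
:: 2094-05-14
$ shelfsys.recite p: /sma
:: plisa
$ shelfsys.shunt s: /lodo d: /flatraz/profli
:: ok
$ shelfsys.survey p: /flatraz
:: [profli, tesesmi/]
$ shelfsys.scribe p: /repi/slamupru c: joslavu
:: created

Answer: {flatraz/, flatraz/tesesmi/, lodo=griwiku, repi/, sma=plisa}


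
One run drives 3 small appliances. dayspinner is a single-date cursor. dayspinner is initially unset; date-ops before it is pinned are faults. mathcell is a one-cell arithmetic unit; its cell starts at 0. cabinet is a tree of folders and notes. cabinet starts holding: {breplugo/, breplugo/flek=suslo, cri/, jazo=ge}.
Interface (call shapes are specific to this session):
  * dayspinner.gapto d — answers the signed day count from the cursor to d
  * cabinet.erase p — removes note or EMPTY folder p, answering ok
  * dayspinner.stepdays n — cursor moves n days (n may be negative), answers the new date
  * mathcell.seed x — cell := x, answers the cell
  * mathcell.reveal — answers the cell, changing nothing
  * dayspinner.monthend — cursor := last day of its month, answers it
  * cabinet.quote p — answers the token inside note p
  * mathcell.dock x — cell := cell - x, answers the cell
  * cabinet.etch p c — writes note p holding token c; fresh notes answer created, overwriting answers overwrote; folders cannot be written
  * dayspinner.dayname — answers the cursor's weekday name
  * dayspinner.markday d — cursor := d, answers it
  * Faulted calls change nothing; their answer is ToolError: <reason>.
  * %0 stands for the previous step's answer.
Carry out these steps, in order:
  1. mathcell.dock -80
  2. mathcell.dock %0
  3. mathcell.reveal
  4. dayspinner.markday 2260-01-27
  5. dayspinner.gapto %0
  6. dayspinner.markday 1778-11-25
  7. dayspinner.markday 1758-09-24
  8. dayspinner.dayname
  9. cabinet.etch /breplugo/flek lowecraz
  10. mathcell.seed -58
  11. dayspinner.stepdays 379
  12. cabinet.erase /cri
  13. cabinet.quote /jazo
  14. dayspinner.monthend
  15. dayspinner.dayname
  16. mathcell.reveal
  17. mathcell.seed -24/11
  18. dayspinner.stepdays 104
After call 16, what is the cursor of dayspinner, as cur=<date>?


Answer: cur=1759-10-31

Derivation:
;; mathcell.dock(x→-80) -> 80
;; mathcell.dock(x→%0) -> 0
;; mathcell.reveal() -> 0
;; dayspinner.markday(d→2260-01-27) -> 2260-01-27
;; dayspinner.gapto(d→%0) -> 0
;; dayspinner.markday(d→1778-11-25) -> 1778-11-25
;; dayspinner.markday(d→1758-09-24) -> 1758-09-24
;; dayspinner.dayname() -> Sunday
;; cabinet.etch(p→/breplugo/flek, c→lowecraz) -> overwrote
;; mathcell.seed(x→-58) -> -58
;; dayspinner.stepdays(n→379) -> 1759-10-08
;; cabinet.erase(p→/cri) -> ok
;; cabinet.quote(p→/jazo) -> ge
;; dayspinner.monthend() -> 1759-10-31
;; dayspinner.dayname() -> Wednesday
;; mathcell.reveal() -> -58
;; mathcell.seed(x→-24/11) -> -24/11
;; dayspinner.stepdays(n→104) -> 1760-02-12


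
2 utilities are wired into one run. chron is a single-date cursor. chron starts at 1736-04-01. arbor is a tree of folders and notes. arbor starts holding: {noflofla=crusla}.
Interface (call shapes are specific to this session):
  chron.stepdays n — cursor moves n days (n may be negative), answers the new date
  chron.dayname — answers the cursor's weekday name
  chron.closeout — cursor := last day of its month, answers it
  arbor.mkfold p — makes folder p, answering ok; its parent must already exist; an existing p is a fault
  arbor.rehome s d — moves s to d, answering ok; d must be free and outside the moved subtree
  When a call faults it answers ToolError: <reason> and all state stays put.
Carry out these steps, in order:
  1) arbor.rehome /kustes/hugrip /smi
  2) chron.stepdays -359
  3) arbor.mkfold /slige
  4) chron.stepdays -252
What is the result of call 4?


Do: arbor.rehome[s='/kustes/hugrip'; d='/smi']
See: ToolError: not found
Do: chron.stepdays[n='-359']
See: 1735-04-08
Do: arbor.mkfold[p='/slige']
See: ok
Do: chron.stepdays[n='-252']
See: 1734-07-30

Answer: 1734-07-30


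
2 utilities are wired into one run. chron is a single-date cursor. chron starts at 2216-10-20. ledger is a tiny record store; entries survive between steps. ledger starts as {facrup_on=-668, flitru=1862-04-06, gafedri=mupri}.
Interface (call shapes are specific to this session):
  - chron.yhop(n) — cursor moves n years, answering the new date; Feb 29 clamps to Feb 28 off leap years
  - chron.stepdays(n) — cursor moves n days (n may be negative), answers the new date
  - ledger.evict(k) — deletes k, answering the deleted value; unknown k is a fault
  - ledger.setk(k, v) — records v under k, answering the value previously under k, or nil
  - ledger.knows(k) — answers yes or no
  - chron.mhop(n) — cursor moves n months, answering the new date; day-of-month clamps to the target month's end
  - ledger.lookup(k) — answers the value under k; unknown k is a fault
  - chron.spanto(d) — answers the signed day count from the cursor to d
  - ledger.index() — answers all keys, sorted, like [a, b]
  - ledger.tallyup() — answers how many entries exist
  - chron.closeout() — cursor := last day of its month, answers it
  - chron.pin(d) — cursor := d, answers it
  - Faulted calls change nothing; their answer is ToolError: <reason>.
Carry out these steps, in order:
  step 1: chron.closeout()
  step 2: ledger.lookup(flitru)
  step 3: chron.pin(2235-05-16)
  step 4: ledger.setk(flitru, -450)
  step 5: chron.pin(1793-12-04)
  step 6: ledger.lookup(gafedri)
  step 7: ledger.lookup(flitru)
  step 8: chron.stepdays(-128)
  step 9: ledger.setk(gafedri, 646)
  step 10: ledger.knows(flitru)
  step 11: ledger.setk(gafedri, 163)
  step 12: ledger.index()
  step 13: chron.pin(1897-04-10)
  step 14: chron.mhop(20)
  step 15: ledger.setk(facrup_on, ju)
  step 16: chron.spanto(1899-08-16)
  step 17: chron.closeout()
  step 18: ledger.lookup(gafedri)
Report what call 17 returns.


I try chron.closeout(), → 2216-10-31.
Now I run ledger.lookup passing flitru, giving 1862-04-06.
Next I call chron.pin passing 2235-05-16: 2235-05-16.
I try ledger.setk passing flitru, -450, yielding 1862-04-06.
I try chron.pin passing 1793-12-04, and see 1793-12-04.
Next I call ledger.lookup passing gafedri, yielding mupri.
Then ledger.lookup passing flitru: -450.
Next I call chron.stepdays passing -128, → 1793-07-29.
Calling ledger.setk passing gafedri, 646, yielding mupri.
Calling ledger.knows passing flitru, and observe yes.
Invoking ledger.setk passing gafedri, 163, → 646.
I call ledger.index(), — result: [facrup_on, flitru, gafedri].
I use chron.pin passing 1897-04-10, giving 1897-04-10.
I run chron.mhop passing 20, → 1898-12-10.
Calling ledger.setk passing facrup_on, ju, and get -668.
Calling chron.spanto passing 1899-08-16, and see 249.
I call chron.closeout(), and get 1898-12-31.
Then ledger.lookup passing gafedri, and see 163.

Answer: 1898-12-31


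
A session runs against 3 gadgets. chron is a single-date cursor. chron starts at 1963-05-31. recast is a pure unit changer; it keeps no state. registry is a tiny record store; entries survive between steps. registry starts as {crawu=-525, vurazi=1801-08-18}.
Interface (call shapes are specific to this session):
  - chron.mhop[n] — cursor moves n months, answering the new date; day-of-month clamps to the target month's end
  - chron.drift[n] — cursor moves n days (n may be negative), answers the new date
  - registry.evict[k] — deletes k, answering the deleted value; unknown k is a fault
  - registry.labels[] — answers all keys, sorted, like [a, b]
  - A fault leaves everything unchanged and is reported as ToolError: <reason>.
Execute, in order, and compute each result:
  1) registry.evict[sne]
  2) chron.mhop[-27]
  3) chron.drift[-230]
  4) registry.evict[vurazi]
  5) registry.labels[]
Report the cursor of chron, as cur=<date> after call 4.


Answer: cur=1960-07-13

Derivation:
>>> registry.evict k='sne'
[out] ToolError: no such key sne
>>> chron.mhop n='-27'
[out] 1961-02-28
>>> chron.drift n='-230'
[out] 1960-07-13
>>> registry.evict k='vurazi'
[out] 1801-08-18
>>> registry.labels
[out] [crawu]


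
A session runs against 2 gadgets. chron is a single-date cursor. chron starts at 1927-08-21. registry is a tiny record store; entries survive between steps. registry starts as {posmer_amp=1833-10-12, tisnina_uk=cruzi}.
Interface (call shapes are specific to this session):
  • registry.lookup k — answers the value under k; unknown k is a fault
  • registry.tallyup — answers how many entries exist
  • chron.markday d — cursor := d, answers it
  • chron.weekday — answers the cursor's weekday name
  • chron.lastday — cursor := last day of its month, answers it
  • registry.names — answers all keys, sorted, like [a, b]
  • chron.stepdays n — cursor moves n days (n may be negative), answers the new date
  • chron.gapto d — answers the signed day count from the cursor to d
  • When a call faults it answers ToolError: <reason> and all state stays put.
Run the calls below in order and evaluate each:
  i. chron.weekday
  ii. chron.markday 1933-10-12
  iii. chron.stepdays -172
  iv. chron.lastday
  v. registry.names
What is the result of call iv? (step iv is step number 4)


I try weekday(), yielding Sunday.
I use markday with d→1933-10-12, and see 1933-10-12.
I use stepdays with n→-172, and get 1933-04-23.
Invoking lastday, yielding 1933-04-30.
I run names(), and observe [posmer_amp, tisnina_uk].

Answer: 1933-04-30


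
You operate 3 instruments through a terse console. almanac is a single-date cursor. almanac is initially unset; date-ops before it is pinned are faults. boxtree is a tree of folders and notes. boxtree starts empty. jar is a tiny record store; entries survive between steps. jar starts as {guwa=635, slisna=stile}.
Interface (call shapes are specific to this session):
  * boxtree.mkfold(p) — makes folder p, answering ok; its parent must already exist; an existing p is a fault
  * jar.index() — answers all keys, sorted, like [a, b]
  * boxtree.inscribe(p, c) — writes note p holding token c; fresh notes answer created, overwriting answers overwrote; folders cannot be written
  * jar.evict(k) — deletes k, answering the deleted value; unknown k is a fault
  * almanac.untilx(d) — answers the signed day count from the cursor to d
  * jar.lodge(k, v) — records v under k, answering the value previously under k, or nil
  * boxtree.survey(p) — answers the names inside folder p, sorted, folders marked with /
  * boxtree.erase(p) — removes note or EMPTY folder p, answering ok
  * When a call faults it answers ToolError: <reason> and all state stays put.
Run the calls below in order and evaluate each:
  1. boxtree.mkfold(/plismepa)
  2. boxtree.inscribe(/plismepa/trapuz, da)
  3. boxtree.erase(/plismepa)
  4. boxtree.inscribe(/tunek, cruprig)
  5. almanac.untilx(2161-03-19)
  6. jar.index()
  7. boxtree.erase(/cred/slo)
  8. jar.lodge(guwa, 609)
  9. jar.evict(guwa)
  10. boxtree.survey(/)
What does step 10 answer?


·→ mkfold(p: /plismepa)
·← ok
·→ inscribe(p: /plismepa/trapuz, c: da)
·← created
·→ erase(p: /plismepa)
·← ToolError: not empty
·→ inscribe(p: /tunek, c: cruprig)
·← created
·→ untilx(d: 2161-03-19)
·← ToolError: no date set
·→ index()
·← [guwa, slisna]
·→ erase(p: /cred/slo)
·← ToolError: not found
·→ lodge(k: guwa, v: 609)
·← 635
·→ evict(k: guwa)
·← 609
·→ survey(p: /)
·← [plismepa/, tunek]

Answer: [plismepa/, tunek]


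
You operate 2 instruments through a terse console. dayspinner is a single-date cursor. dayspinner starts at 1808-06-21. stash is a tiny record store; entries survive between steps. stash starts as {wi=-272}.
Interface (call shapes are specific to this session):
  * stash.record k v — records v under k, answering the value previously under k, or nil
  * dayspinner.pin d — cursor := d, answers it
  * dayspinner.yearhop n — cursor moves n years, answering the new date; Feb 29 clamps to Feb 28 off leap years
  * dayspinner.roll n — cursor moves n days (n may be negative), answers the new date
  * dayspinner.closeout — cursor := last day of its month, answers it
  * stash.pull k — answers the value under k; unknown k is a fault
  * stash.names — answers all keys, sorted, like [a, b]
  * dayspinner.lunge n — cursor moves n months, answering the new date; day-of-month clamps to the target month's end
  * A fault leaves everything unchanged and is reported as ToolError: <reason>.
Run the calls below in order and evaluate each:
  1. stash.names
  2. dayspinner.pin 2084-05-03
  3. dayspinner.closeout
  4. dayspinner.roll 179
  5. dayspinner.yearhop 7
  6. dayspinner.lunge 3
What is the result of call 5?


// stash.names() => [wi]
// dayspinner.pin(2084-05-03) => 2084-05-03
// dayspinner.closeout() => 2084-05-31
// dayspinner.roll(179) => 2084-11-26
// dayspinner.yearhop(7) => 2091-11-26
// dayspinner.lunge(3) => 2092-02-26

Answer: 2091-11-26


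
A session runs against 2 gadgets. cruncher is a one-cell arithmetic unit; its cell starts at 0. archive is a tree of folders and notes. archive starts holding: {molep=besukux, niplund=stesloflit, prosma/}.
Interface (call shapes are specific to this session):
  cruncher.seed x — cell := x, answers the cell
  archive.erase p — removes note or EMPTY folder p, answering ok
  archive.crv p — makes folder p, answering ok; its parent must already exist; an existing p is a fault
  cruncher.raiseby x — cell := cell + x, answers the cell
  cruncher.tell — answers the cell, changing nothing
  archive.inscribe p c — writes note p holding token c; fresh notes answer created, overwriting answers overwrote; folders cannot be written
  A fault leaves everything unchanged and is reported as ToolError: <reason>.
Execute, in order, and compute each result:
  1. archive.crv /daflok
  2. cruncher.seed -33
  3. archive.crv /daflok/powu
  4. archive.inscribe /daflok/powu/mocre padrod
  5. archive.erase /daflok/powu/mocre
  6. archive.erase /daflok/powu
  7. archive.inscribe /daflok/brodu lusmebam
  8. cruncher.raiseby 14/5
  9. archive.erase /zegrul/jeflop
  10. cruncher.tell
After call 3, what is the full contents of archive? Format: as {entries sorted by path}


Step: archive.crv[/daflok]
Result: ok
Step: cruncher.seed[-33]
Result: -33
Step: archive.crv[/daflok/powu]
Result: ok
Step: archive.inscribe[/daflok/powu/mocre; padrod]
Result: created
Step: archive.erase[/daflok/powu/mocre]
Result: ok
Step: archive.erase[/daflok/powu]
Result: ok
Step: archive.inscribe[/daflok/brodu; lusmebam]
Result: created
Step: cruncher.raiseby[14/5]
Result: -151/5
Step: archive.erase[/zegrul/jeflop]
Result: ToolError: not found
Step: cruncher.tell[]
Result: -151/5

Answer: {daflok/, daflok/powu/, molep=besukux, niplund=stesloflit, prosma/}


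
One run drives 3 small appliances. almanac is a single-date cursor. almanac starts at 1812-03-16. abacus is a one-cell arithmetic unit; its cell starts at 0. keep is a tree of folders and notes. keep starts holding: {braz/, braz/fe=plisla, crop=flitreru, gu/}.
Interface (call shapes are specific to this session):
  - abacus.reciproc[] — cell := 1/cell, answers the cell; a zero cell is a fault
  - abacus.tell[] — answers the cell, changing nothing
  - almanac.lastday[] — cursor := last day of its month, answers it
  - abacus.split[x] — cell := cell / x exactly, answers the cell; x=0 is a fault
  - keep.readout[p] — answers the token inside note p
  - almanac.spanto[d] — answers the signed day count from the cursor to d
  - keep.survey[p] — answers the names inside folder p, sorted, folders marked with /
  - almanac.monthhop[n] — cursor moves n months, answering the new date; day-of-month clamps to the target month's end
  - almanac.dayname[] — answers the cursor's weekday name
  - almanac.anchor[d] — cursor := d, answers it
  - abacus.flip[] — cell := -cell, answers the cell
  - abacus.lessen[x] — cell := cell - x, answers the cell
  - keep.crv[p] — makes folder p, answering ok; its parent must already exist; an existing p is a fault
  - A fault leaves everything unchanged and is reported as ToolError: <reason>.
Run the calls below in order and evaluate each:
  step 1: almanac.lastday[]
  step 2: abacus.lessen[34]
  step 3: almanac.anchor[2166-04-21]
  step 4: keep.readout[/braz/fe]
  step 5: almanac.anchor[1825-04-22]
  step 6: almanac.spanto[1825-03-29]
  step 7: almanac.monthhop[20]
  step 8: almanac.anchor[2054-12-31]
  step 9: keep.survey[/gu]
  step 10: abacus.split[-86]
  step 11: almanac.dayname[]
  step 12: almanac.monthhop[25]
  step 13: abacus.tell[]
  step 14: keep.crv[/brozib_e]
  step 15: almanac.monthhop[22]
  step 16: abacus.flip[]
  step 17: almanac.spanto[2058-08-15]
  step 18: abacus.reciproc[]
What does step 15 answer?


==> lastday()
<== 1812-03-31
==> lessen(x: 34)
<== -34
==> anchor(d: 2166-04-21)
<== 2166-04-21
==> readout(p: /braz/fe)
<== plisla
==> anchor(d: 1825-04-22)
<== 1825-04-22
==> spanto(d: 1825-03-29)
<== -24
==> monthhop(n: 20)
<== 1826-12-22
==> anchor(d: 2054-12-31)
<== 2054-12-31
==> survey(p: /gu)
<== []
==> split(x: -86)
<== 17/43
==> dayname()
<== Thursday
==> monthhop(n: 25)
<== 2057-01-31
==> tell()
<== 17/43
==> crv(p: /brozib_e)
<== ok
==> monthhop(n: 22)
<== 2058-11-30
==> flip()
<== -17/43
==> spanto(d: 2058-08-15)
<== -107
==> reciproc()
<== -43/17

Answer: 2058-11-30


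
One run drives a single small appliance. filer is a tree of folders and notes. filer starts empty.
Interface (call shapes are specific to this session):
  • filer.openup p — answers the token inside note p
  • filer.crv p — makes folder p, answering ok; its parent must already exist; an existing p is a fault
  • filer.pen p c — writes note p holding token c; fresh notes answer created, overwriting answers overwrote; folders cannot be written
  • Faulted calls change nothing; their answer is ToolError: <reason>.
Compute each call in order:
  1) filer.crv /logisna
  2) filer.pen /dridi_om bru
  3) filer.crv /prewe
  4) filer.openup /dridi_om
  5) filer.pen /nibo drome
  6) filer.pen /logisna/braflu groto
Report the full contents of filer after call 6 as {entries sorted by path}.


Answer: {dridi_om=bru, logisna/, logisna/braflu=groto, nibo=drome, prewe/}

Derivation:
-> filer.crv(p→/logisna)
<- ok
-> filer.pen(p→/dridi_om, c→bru)
<- created
-> filer.crv(p→/prewe)
<- ok
-> filer.openup(p→/dridi_om)
<- bru
-> filer.pen(p→/nibo, c→drome)
<- created
-> filer.pen(p→/logisna/braflu, c→groto)
<- created


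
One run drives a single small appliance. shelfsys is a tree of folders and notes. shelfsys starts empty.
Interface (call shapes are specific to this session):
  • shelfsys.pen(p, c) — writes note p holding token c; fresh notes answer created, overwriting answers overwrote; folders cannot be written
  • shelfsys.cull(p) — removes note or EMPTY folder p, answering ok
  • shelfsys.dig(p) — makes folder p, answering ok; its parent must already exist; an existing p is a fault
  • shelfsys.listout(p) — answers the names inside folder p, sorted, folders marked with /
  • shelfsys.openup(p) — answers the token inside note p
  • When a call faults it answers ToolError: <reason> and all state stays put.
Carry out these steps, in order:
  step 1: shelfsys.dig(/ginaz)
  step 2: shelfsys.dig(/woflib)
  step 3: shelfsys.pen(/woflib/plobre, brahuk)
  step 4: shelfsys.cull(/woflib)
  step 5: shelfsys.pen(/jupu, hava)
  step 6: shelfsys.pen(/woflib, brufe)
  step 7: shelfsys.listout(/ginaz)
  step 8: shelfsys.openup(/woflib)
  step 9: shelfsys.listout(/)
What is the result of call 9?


Answer: [ginaz/, jupu, woflib/]

Derivation:
$ shelfsys.dig p: /ginaz
[out] ok
$ shelfsys.dig p: /woflib
[out] ok
$ shelfsys.pen p: /woflib/plobre c: brahuk
[out] created
$ shelfsys.cull p: /woflib
[out] ToolError: not empty
$ shelfsys.pen p: /jupu c: hava
[out] created
$ shelfsys.pen p: /woflib c: brufe
[out] ToolError: is a directory
$ shelfsys.listout p: /ginaz
[out] []
$ shelfsys.openup p: /woflib
[out] ToolError: is a directory
$ shelfsys.listout p: /
[out] [ginaz/, jupu, woflib/]


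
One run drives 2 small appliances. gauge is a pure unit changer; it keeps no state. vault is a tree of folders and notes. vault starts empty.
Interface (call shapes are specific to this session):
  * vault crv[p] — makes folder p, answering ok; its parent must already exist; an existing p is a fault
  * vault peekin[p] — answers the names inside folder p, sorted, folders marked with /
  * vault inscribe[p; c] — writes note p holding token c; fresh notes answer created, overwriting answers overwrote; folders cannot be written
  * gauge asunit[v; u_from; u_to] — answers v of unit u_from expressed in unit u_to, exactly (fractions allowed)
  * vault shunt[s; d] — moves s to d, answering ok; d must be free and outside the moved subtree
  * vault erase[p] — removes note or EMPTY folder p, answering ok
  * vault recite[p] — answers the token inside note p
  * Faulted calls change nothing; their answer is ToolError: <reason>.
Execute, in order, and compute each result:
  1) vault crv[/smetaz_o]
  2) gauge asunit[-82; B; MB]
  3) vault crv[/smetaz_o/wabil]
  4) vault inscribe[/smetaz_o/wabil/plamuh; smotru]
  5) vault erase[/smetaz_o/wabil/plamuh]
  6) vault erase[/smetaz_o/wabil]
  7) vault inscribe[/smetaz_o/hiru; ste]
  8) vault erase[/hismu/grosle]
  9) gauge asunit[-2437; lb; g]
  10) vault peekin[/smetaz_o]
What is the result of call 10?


Answer: [hiru]

Derivation:
$ vault crv p: /smetaz_o
= ok
$ gauge asunit v: -82 u_from: B u_to: MB
= -41/500000
$ vault crv p: /smetaz_o/wabil
= ok
$ vault inscribe p: /smetaz_o/wabil/plamuh c: smotru
= created
$ vault erase p: /smetaz_o/wabil/plamuh
= ok
$ vault erase p: /smetaz_o/wabil
= ok
$ vault inscribe p: /smetaz_o/hiru c: ste
= created
$ vault erase p: /hismu/grosle
= ToolError: not found
$ gauge asunit v: -2437 u_from: lb u_to: g
= -110540460569/100000
$ vault peekin p: /smetaz_o
= [hiru]


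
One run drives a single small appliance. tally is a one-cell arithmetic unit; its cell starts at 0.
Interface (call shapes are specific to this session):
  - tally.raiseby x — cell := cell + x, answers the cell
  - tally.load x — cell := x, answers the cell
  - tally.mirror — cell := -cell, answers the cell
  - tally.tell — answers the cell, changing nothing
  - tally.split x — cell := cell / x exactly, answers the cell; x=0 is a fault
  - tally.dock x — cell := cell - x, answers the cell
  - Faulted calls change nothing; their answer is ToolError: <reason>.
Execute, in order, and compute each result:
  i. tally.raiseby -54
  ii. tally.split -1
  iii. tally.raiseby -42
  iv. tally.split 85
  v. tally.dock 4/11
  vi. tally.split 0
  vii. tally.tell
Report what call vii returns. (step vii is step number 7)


Answer: -208/935

Derivation:
Act: tally.raiseby[x: -54]
Obs: -54
Act: tally.split[x: -1]
Obs: 54
Act: tally.raiseby[x: -42]
Obs: 12
Act: tally.split[x: 85]
Obs: 12/85
Act: tally.dock[x: 4/11]
Obs: -208/935
Act: tally.split[x: 0]
Obs: ToolError: division by zero
Act: tally.tell[]
Obs: -208/935


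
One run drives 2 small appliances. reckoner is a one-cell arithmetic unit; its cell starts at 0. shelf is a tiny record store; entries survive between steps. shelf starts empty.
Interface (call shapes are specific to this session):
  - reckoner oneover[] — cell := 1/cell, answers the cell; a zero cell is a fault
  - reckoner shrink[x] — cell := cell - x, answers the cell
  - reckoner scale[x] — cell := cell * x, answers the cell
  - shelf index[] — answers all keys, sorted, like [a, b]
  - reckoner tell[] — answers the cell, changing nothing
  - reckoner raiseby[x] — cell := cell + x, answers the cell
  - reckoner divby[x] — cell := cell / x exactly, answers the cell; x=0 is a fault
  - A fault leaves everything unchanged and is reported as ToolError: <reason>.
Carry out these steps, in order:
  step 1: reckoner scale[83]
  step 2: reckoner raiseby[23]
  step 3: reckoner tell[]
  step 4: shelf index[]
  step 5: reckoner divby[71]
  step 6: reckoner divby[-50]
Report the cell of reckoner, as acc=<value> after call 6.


Act: reckoner scale[x: 83]
Obs: 0
Act: reckoner raiseby[x: 23]
Obs: 23
Act: reckoner tell[]
Obs: 23
Act: shelf index[]
Obs: []
Act: reckoner divby[x: 71]
Obs: 23/71
Act: reckoner divby[x: -50]
Obs: -23/3550

Answer: acc=-23/3550


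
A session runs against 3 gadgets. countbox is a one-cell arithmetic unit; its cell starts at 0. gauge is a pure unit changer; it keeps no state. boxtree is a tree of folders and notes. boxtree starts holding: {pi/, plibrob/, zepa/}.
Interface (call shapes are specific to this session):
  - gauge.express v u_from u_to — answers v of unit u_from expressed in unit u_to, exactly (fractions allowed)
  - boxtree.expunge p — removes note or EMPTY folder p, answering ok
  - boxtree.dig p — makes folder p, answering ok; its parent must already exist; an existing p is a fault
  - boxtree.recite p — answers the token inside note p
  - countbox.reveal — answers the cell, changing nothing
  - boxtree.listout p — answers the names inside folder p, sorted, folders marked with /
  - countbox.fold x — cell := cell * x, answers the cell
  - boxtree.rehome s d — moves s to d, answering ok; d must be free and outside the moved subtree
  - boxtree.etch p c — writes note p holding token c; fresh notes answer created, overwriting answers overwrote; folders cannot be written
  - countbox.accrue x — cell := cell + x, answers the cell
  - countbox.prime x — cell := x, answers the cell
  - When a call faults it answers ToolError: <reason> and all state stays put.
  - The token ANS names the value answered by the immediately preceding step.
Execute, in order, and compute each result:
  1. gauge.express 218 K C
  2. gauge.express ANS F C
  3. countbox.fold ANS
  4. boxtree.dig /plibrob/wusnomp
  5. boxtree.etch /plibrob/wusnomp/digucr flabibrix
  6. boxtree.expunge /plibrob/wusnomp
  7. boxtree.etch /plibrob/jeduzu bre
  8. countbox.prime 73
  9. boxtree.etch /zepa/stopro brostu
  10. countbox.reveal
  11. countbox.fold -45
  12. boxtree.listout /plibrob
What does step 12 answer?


Answer: [jeduzu, wusnomp/]

Derivation:
! 1. express(218, K, C) == -1103/20
! 2. express(ANS, F, C) == -581/12
! 3. fold(ANS) == 0
! 4. dig(/plibrob/wusnomp) == ok
! 5. etch(/plibrob/wusnomp/digucr, flabibrix) == created
! 6. expunge(/plibrob/wusnomp) == ToolError: not empty
! 7. etch(/plibrob/jeduzu, bre) == created
! 8. prime(73) == 73
! 9. etch(/zepa/stopro, brostu) == created
! 10. reveal() == 73
! 11. fold(-45) == -3285
! 12. listout(/plibrob) == [jeduzu, wusnomp/]


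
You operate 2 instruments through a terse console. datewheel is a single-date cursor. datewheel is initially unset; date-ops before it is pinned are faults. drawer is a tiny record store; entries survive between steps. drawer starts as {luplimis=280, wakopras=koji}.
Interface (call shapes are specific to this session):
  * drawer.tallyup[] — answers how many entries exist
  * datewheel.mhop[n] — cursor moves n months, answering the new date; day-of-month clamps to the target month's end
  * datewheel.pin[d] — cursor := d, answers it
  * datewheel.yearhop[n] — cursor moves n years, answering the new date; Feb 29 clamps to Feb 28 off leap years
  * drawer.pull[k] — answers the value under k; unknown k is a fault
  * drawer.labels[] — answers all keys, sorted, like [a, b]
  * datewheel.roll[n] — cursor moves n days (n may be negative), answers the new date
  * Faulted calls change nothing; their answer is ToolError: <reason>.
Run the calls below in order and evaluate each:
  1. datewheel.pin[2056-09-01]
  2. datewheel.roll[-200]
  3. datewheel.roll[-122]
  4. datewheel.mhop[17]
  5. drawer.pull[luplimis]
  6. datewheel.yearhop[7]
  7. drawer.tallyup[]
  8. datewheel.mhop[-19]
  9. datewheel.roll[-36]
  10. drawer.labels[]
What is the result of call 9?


Do: pin[d→2056-09-01]
See: 2056-09-01
Do: roll[n→-200]
See: 2056-02-14
Do: roll[n→-122]
See: 2055-10-15
Do: mhop[n→17]
See: 2057-03-15
Do: pull[k→luplimis]
See: 280
Do: yearhop[n→7]
See: 2064-03-15
Do: tallyup[]
See: 2
Do: mhop[n→-19]
See: 2062-08-15
Do: roll[n→-36]
See: 2062-07-10
Do: labels[]
See: [luplimis, wakopras]

Answer: 2062-07-10


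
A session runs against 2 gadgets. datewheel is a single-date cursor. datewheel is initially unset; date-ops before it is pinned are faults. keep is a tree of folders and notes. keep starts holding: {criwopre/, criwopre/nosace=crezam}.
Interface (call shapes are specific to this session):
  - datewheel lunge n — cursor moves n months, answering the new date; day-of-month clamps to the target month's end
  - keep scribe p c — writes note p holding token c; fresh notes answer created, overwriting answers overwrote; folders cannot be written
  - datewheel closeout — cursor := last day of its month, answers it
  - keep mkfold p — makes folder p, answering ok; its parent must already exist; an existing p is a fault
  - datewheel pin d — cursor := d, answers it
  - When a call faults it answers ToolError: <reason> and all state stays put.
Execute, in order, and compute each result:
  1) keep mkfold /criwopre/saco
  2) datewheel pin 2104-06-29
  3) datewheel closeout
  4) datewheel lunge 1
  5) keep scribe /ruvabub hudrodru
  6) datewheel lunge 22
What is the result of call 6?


Answer: 2106-05-30

Derivation:
→ keep mkfold(p='/criwopre/saco')
← ok
→ datewheel pin(d='2104-06-29')
← 2104-06-29
→ datewheel closeout()
← 2104-06-30
→ datewheel lunge(n='1')
← 2104-07-30
→ keep scribe(p='/ruvabub', c='hudrodru')
← created
→ datewheel lunge(n='22')
← 2106-05-30


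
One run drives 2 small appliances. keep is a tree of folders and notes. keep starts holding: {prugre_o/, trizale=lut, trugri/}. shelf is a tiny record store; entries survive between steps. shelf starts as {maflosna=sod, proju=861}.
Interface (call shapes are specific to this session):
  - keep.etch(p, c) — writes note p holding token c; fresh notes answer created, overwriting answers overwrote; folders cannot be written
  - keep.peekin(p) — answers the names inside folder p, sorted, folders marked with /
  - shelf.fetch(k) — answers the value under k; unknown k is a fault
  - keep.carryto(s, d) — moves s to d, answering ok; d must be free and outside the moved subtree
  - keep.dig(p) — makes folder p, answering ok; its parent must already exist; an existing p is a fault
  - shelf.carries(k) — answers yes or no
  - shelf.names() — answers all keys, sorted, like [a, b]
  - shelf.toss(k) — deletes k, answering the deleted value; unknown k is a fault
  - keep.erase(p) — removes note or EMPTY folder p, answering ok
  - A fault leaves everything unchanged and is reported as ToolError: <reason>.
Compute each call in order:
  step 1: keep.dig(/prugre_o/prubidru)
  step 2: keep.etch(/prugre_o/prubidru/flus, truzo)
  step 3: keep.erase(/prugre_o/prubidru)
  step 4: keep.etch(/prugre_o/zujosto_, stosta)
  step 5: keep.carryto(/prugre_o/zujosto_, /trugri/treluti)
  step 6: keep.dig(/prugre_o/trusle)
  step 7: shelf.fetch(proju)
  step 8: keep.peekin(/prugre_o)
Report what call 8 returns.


# keep.dig(p: /prugre_o/prubidru) -> ok
# keep.etch(p: /prugre_o/prubidru/flus, c: truzo) -> created
# keep.erase(p: /prugre_o/prubidru) -> ToolError: not empty
# keep.etch(p: /prugre_o/zujosto_, c: stosta) -> created
# keep.carryto(s: /prugre_o/zujosto_, d: /trugri/treluti) -> ok
# keep.dig(p: /prugre_o/trusle) -> ok
# shelf.fetch(k: proju) -> 861
# keep.peekin(p: /prugre_o) -> [prubidru/, trusle/]

Answer: [prubidru/, trusle/]


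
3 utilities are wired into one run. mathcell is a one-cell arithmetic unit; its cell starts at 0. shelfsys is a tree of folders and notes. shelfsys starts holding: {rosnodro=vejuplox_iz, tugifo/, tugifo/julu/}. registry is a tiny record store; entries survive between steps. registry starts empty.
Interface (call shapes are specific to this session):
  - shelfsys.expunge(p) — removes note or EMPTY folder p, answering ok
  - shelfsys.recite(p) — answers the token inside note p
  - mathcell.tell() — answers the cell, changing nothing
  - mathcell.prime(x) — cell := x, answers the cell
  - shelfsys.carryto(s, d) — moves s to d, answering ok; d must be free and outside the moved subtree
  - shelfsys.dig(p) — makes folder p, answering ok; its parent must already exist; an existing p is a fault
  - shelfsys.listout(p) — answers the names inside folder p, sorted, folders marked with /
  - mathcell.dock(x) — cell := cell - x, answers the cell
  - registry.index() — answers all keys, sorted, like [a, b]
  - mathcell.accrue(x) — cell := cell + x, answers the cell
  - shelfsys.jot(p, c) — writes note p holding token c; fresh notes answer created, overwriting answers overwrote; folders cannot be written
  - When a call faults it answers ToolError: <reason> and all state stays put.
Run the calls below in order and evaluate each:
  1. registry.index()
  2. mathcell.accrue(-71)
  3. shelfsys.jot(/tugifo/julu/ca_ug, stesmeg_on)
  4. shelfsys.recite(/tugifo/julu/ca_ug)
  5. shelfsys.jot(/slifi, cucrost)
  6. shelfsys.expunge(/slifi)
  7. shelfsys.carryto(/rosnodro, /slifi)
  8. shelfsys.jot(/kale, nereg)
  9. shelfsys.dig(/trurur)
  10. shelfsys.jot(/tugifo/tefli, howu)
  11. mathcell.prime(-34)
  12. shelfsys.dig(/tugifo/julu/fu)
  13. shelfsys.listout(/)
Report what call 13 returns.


Answer: [kale, slifi, trurur/, tugifo/]

Derivation:
// registry.index() ~> []
// mathcell.accrue(x=-71) ~> -71
// shelfsys.jot(p=/tugifo/julu/ca_ug, c=stesmeg_on) ~> created
// shelfsys.recite(p=/tugifo/julu/ca_ug) ~> stesmeg_on
// shelfsys.jot(p=/slifi, c=cucrost) ~> created
// shelfsys.expunge(p=/slifi) ~> ok
// shelfsys.carryto(s=/rosnodro, d=/slifi) ~> ok
// shelfsys.jot(p=/kale, c=nereg) ~> created
// shelfsys.dig(p=/trurur) ~> ok
// shelfsys.jot(p=/tugifo/tefli, c=howu) ~> created
// mathcell.prime(x=-34) ~> -34
// shelfsys.dig(p=/tugifo/julu/fu) ~> ok
// shelfsys.listout(p=/) ~> [kale, slifi, trurur/, tugifo/]
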